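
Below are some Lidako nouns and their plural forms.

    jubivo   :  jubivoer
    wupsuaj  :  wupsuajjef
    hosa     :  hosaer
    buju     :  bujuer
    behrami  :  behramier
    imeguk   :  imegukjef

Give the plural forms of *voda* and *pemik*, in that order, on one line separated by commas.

vodaer, pemikjef

The pattern is consonant vs. vowel: -jef when the stem ends in a consonant (*wupsuaj*, *imeguk*); -er when the stem ends in a vowel (*jubivo*, *hosa*, *buju*, *behrami*).
*voda*: final sound = /a/, a vowel → -er → *vodaer*.
*pemik*: final sound = /k/, a consonant → -jef → *pemikjef*.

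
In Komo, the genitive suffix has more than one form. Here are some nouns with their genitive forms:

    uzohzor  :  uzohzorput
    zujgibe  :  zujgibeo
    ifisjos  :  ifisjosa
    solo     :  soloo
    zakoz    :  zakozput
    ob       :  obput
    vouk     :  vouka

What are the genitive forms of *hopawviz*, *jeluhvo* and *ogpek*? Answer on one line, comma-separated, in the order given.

hopawvizput, jeluhvoo, ogpeka

The alternation tracks the final sound of the stem — -a when the stem ends in a voiceless consonant (*ifisjos*, *vouk*); -put when the stem ends in a voiced consonant (*uzohzor*, *zakoz*, *ob*); -o when the stem ends in a vowel (*zujgibe*, *solo*).
Since the final sound of *hopawviz* is /z/ (a voiced consonant), it takes -put, giving *hopawvizput*.
The final sound of *jeluhvo* is /o/, which is a vowel, so the suffix is -o, giving *jeluhvoo*.
*ogpek* — final sound /k/ (a voiceless consonant) → -a → *ogpeka*.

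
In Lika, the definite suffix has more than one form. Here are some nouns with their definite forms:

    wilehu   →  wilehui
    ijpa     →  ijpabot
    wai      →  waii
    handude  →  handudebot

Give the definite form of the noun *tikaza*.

The pattern is height harmony: -i when the last vowel of the stem is a high vowel (*wilehu*, *wai*); -bot when the last vowel of the stem is a non-high vowel (*ijpa*, *handude*).
The last vowel of *tikaza* is /a/, which is a non-high vowel, so the suffix is -bot, giving *tikazabot*.

tikazabot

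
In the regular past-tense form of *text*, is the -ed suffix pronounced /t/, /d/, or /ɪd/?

/ɪd/

The stem *text* ends in /t/ or /d/.
The -ed suffix is realized as /ɪd/ after /t, d/; as /t/ after other voiceless consonants; and as /d/ after other voiced sounds.
So -ed on *text* is pronounced /ɪd/.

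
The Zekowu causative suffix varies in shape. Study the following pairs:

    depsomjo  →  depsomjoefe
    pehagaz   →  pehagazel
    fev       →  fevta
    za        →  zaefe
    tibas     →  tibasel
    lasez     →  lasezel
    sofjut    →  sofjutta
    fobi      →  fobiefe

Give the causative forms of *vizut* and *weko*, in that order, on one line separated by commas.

The pattern is sibilance of the final sound: -el when the stem ends in a sibilant (*pehagaz*, *tibas*, *lasez*); -ta when the stem ends in a non-sibilant consonant (*fev*, *sofjut*); -efe when the stem ends in a vowel (*depsomjo*, *za*, *fobi*).
*vizut*: final sound = /t/, a non-sibilant consonant → -ta → *vizutta*.
Since the final sound of *weko* is /o/ (a vowel), it takes -efe, giving *wekoefe*.

vizutta, wekoefe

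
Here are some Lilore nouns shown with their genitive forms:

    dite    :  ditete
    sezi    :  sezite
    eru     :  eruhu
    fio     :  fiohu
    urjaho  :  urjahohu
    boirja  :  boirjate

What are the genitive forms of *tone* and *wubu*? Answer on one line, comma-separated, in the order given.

The pattern is rounding harmony: -hu when the last vowel of the stem is a rounded vowel (*eru*, *fio*, *urjaho*); -te when the last vowel of the stem is an unrounded vowel (*dite*, *sezi*, *boirja*).
The last vowel of *tone* is /e/, which is an unrounded vowel, so the suffix is -te, giving *tonete*.
The last vowel of *wubu* is /u/, which is a rounded vowel, so the suffix is -hu, giving *wubuhu*.

tonete, wubuhu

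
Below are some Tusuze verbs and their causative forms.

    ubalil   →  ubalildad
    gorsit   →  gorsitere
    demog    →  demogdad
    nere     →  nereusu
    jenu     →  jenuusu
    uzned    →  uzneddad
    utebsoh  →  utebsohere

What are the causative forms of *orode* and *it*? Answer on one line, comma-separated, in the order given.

orodeusu, itere

The alternation tracks the final sound of the stem — -ere when the stem ends in a voiceless consonant (*gorsit*, *utebsoh*); -dad when the stem ends in a voiced consonant (*ubalil*, *demog*, *uzned*); -usu when the stem ends in a vowel (*nere*, *jenu*).
*orode*: final sound = /e/, a vowel → -usu → *orodeusu*.
The final sound of *it* is /t/, which is a voiceless consonant, so the suffix is -ere, giving *itere*.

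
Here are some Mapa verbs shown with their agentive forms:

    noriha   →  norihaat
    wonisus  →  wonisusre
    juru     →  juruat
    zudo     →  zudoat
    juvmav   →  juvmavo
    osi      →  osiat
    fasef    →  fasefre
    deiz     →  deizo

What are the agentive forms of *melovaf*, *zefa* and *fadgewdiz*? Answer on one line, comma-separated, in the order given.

The suffix is conditioned by the final sound: -re when the stem ends in a voiceless consonant (*wonisus*, *fasef*); -o when the stem ends in a voiced consonant (*juvmav*, *deiz*); -at when the stem ends in a vowel (*noriha*, *juru*, *zudo*, *osi*).
The final sound of *melovaf* is /f/, which is a voiceless consonant, so the suffix is -re, giving *melovafre*.
*zefa* — final sound /a/ (a vowel) → -at → *zefaat*.
Since the final sound of *fadgewdiz* is /z/ (a voiced consonant), it takes -o, giving *fadgewdizo*.

melovafre, zefaat, fadgewdizo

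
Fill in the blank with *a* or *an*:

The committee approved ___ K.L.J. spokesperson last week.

The indefinite article is chosen by the initial *sound* of the following word, not its spelling.
The initialism *K.L.J.* is read letter by letter; the first letter, K, is pronounced /keɪ/, which begins with a consonant sound.
So the article is *a*: The committee approved a K.L.J. spokesperson last week.

a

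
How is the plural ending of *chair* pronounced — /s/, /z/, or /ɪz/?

The stem *chair* ends in a voiced non-sibilant sound.
The plural suffix surfaces as /ɪz/ after sibilants, /s/ after other voiceless consonants, and /z/ after other voiced sounds.
So the plural -s on *chair* is pronounced /z/.

/z/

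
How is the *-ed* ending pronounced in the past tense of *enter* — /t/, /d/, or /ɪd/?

/d/

The stem *enter* ends in a voiced sound other than /d/.
The -ed suffix is realized as /ɪd/ after /t, d/; as /t/ after other voiceless consonants; and as /d/ after other voiced sounds.
So -ed on *enter* is pronounced /d/.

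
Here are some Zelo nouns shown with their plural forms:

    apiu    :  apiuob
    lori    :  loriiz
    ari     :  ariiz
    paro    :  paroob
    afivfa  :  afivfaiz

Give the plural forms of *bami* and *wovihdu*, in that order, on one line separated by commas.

Looking at the last vowel of each stem: -ob when the last vowel of the stem is a rounded vowel (*apiu*, *paro*); -iz when the last vowel of the stem is an unrounded vowel (*lori*, *ari*, *afivfa*).
Since the last vowel of *bami* is /i/ (an unrounded vowel), it takes -iz, giving *bamiiz*.
*wovihdu*: last vowel = /u/, a rounded vowel → -ob → *wovihduob*.

bamiiz, wovihduob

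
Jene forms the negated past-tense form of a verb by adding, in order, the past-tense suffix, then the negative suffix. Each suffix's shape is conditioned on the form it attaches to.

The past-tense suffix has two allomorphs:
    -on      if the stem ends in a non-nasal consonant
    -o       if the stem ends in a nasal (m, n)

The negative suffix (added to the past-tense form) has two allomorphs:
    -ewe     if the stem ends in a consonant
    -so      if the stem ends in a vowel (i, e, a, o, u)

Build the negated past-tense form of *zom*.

zomoso

Since the final consonant of *zom* is /m/ (a nasal), it takes -o, giving *zomo*.
The final sound of the past-tense form *zomo* is /o/, which is a vowel, so the negative suffix is -so, giving *zomoso*.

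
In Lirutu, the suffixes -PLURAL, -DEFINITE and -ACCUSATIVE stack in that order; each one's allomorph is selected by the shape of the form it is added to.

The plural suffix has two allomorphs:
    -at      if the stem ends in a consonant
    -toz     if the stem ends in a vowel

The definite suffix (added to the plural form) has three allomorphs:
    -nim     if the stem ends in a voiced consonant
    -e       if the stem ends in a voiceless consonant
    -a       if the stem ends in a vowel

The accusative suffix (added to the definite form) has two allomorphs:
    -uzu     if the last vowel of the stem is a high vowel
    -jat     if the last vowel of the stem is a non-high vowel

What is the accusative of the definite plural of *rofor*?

roforatejat

*rofor* — final sound /r/ (a consonant) → -at → *roforat*.
The final sound of the plural form *roforat* is /t/, which is a voiceless consonant, so the definite suffix is -e, giving *roforate*.
The last vowel of the definite form *roforate* is /e/, which is a non-high vowel, so the accusative suffix is -jat, giving *roforatejat*.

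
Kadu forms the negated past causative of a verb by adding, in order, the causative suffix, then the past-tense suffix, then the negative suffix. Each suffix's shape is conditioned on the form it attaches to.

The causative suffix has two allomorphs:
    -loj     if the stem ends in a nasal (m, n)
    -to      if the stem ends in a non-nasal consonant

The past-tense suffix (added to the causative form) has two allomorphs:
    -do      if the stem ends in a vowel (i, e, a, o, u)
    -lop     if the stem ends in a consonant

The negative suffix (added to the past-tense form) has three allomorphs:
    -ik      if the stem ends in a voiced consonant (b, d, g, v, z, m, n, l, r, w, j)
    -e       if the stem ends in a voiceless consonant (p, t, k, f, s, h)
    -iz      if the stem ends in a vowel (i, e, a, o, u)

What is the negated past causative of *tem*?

*tem* — final consonant /m/ (a nasal) → -loj → *temloj*.
Since the final sound of the causative form *temloj* is /j/ (a consonant), it takes -lop, giving *temlojlop*.
The past-tense form *temlojlop* — final sound /p/ (a voiceless consonant) → -e → *temlojlope*.

temlojlope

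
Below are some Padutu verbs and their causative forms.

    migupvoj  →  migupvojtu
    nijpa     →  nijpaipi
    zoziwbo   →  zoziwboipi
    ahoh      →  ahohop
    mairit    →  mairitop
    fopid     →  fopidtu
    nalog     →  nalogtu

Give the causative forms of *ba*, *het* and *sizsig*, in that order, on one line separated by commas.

The alternation tracks the final sound of the stem — -op when the stem ends in a voiceless consonant (*ahoh*, *mairit*); -tu when the stem ends in a voiced consonant (*migupvoj*, *fopid*, *nalog*); -ipi when the stem ends in a vowel (*nijpa*, *zoziwbo*).
*ba*: final sound = /a/, a vowel → -ipi → *baipi*.
Since the final sound of *het* is /t/ (a voiceless consonant), it takes -op, giving *hetop*.
*sizsig* — final sound /g/ (a voiced consonant) → -tu → *sizsigtu*.

baipi, hetop, sizsigtu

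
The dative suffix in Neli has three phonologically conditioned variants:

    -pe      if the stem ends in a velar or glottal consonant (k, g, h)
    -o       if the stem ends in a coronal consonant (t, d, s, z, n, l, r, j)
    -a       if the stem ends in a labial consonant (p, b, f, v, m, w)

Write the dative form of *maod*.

*maod*: final consonant = /d/, coronal → -o → *maodo*.

maodo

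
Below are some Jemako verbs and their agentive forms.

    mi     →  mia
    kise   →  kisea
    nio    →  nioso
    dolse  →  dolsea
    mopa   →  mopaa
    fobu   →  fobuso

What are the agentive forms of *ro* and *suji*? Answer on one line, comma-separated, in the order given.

roso, sujia

Looking at the last vowel of each stem: -so when the last vowel of the stem is a rounded vowel (*nio*, *fobu*); -a when the last vowel of the stem is an unrounded vowel (*mi*, *kise*, *dolse*, *mopa*).
The last vowel of *ro* is /o/, which is a rounded vowel, so the suffix is -so, giving *roso*.
Since the last vowel of *suji* is /i/ (an unrounded vowel), it takes -a, giving *sujia*.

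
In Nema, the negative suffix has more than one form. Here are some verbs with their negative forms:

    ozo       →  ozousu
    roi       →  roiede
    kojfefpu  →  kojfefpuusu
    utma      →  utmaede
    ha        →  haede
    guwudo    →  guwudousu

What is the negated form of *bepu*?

bepuusu

The suffix is conditioned by the last vowel: -usu when the last vowel of the stem is a rounded vowel (*ozo*, *kojfefpu*, *guwudo*); -ede when the last vowel of the stem is an unrounded vowel (*roi*, *utma*, *ha*).
*bepu*: last vowel = /u/, a rounded vowel → -usu → *bepuusu*.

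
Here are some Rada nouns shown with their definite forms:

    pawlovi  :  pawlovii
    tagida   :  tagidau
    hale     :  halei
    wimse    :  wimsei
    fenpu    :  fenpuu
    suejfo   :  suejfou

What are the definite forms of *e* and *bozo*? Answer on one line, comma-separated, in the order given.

ei, bozou

Looking at the last vowel of each stem: -i when the last vowel of the stem is a front vowel (*pawlovi*, *hale*, *wimse*); -u when the last vowel of the stem is a back vowel (*tagida*, *fenpu*, *suejfo*).
The last vowel of *e* is /e/, which is a front vowel, so the suffix is -i, giving *ei*.
*bozo*: last vowel = /o/, a back vowel → -u → *bozou*.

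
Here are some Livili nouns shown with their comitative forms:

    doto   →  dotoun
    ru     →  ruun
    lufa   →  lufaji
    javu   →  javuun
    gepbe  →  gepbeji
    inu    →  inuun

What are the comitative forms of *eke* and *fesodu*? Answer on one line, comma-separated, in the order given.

The suffix is conditioned by the last vowel: -un when the last vowel of the stem is a rounded vowel (*doto*, *ru*, *javu*, *inu*); -ji when the last vowel of the stem is an unrounded vowel (*lufa*, *gepbe*).
The last vowel of *eke* is /e/, which is an unrounded vowel, so the suffix is -ji, giving *ekeji*.
*fesodu* — last vowel /u/ (a rounded vowel) → -un → *fesoduun*.

ekeji, fesoduun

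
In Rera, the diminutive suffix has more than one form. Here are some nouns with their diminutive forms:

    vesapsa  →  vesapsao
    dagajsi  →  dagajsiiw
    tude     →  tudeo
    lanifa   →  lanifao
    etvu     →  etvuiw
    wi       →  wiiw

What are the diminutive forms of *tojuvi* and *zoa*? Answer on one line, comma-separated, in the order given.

The suffix is conditioned by the last vowel: -iw when the last vowel of the stem is a high vowel (*dagajsi*, *etvu*, *wi*); -o when the last vowel of the stem is a non-high vowel (*vesapsa*, *tude*, *lanifa*).
*tojuvi*: last vowel = /i/, a high vowel → -iw → *tojuviiw*.
*zoa*: last vowel = /a/, a non-high vowel → -o → *zoao*.

tojuviiw, zoao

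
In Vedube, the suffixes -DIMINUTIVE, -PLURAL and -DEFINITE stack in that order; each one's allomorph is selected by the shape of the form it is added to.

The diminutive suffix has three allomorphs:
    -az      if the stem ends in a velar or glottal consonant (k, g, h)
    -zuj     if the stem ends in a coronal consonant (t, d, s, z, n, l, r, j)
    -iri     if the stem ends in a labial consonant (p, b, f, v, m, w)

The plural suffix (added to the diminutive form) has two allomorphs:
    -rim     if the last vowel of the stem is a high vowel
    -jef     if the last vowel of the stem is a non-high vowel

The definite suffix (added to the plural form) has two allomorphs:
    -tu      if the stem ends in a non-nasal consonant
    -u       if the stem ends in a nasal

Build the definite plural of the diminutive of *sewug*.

Since the final consonant of *sewug* is /g/ (velar/glottal), it takes -az, giving *sewugaz*.
Since the last vowel of the diminutive form *sewugaz* is /a/ (a non-high vowel), it takes -jef, giving *sewugazjef*.
Since the final consonant of the plural form *sewugazjef* is /f/ (non-nasal), it takes -tu, giving *sewugazjeftu*.

sewugazjeftu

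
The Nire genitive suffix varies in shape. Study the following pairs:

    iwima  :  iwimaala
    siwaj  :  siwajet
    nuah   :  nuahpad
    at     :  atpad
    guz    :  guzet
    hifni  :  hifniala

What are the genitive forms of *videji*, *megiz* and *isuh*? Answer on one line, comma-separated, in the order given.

videjiala, megizet, isuhpad

The suffix is conditioned by the final sound: -pad when the stem ends in a voiceless consonant (*nuah*, *at*); -et when the stem ends in a voiced consonant (*siwaj*, *guz*); -ala when the stem ends in a vowel (*iwima*, *hifni*).
*videji* — final sound /i/ (a vowel) → -ala → *videjiala*.
Since the final sound of *megiz* is /z/ (a voiced consonant), it takes -et, giving *megizet*.
*isuh*: final sound = /h/, a voiceless consonant → -pad → *isuhpad*.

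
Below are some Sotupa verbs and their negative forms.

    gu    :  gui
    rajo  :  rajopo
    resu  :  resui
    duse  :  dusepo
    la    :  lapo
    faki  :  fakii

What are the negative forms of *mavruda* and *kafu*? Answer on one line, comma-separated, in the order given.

mavrudapo, kafui

The pattern is height harmony: -i when the last vowel of the stem is a high vowel (*gu*, *resu*, *faki*); -po when the last vowel of the stem is a non-high vowel (*rajo*, *duse*, *la*).
*mavruda* — last vowel /a/ (a non-high vowel) → -po → *mavrudapo*.
The last vowel of *kafu* is /u/, which is a high vowel, so the suffix is -i, giving *kafui*.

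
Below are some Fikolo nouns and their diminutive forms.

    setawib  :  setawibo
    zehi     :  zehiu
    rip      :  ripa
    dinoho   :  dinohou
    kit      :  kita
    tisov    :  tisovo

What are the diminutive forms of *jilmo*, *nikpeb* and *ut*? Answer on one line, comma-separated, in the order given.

Looking at the final sound of each stem: -a when the stem ends in a voiceless consonant (*rip*, *kit*); -o when the stem ends in a voiced consonant (*setawib*, *tisov*); -u when the stem ends in a vowel (*zehi*, *dinoho*).
*jilmo*: final sound = /o/, a vowel → -u → *jilmou*.
Since the final sound of *nikpeb* is /b/ (a voiced consonant), it takes -o, giving *nikpebo*.
The final sound of *ut* is /t/, which is a voiceless consonant, so the suffix is -a, giving *uta*.

jilmou, nikpebo, uta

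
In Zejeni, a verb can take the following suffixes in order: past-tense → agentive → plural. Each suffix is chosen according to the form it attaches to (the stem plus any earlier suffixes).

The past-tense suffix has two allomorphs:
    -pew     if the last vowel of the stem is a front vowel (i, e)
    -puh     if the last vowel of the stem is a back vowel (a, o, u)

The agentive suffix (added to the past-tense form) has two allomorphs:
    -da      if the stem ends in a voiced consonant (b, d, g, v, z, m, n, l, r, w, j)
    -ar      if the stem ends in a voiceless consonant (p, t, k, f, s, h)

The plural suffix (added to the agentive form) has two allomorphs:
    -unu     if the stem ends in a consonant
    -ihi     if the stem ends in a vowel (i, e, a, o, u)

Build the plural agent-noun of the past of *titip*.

Since the last vowel of *titip* is /i/ (a front vowel), it takes -pew, giving *titippew*.
The past-tense form *titippew*: final consonant = /w/, voiced → -da → *titippewda*.
The agentive form *titippewda*: final sound = /a/, a vowel → -ihi → *titippewdaihi*.

titippewdaihi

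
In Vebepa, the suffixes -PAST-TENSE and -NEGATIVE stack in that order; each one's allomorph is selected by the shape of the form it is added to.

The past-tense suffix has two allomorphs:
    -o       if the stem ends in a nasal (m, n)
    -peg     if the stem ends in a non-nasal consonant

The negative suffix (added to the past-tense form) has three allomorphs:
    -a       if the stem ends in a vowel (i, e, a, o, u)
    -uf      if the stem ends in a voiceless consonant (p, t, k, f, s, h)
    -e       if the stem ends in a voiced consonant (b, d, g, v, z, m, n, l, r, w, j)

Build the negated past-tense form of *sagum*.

*sagum* — final consonant /m/ (a nasal) → -o → *sagumo*.
Since the final sound of the past-tense form *sagumo* is /o/ (a vowel), it takes -a, giving *sagumoa*.

sagumoa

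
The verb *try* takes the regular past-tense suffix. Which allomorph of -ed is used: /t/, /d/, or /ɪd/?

/d/

The stem *try* ends in a voiced sound other than /d/.
The -ed suffix is realized as /ɪd/ after /t, d/; as /t/ after other voiceless consonants; and as /d/ after other voiced sounds.
So -ed on *try* is pronounced /d/.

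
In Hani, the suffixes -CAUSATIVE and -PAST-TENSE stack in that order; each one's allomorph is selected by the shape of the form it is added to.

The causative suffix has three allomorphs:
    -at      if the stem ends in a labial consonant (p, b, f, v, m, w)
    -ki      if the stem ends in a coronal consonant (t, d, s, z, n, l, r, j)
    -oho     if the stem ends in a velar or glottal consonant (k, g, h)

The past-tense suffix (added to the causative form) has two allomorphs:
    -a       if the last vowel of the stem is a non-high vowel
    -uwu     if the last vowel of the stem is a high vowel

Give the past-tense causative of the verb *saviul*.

saviulkiuwu

*saviul*: final consonant = /l/, coronal → -ki → *saviulki*.
Since the last vowel of the causative form *saviulki* is /i/ (a high vowel), it takes -uwu, giving *saviulkiuwu*.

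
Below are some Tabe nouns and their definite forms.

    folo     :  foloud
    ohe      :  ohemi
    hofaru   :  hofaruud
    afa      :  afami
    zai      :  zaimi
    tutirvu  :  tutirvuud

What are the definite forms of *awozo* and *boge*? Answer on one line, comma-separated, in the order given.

The pattern is rounding harmony: -ud when the last vowel of the stem is a rounded vowel (*folo*, *hofaru*, *tutirvu*); -mi when the last vowel of the stem is an unrounded vowel (*ohe*, *afa*, *zai*).
*awozo* — last vowel /o/ (a rounded vowel) → -ud → *awozoud*.
*boge*: last vowel = /e/, an unrounded vowel → -mi → *bogemi*.

awozoud, bogemi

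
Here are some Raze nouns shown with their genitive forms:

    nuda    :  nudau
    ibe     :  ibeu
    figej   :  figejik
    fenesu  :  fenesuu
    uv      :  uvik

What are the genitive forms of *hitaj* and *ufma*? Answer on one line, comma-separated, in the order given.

hitajik, ufmau

The pattern is consonant vs. vowel: -ik when the stem ends in a consonant (*figej*, *uv*); -u when the stem ends in a vowel (*nuda*, *ibe*, *fenesu*).
The final sound of *hitaj* is /j/, which is a consonant, so the suffix is -ik, giving *hitajik*.
Since the final sound of *ufma* is /a/ (a vowel), it takes -u, giving *ufmau*.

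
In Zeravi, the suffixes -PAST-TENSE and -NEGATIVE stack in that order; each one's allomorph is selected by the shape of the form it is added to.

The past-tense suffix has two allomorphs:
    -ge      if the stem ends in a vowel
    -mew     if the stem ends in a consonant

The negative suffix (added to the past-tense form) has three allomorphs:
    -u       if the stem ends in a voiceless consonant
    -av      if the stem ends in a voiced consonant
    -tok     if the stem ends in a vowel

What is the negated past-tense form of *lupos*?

*lupos* — final sound /s/ (a consonant) → -mew → *luposmew*.
The past-tense form *luposmew*: final sound = /w/, a voiced consonant → -av → *luposmewav*.

luposmewav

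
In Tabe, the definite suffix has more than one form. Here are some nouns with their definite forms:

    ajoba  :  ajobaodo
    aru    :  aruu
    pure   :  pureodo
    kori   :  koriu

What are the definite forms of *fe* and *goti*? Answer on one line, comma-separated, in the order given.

feodo, gotiu

The pattern is height harmony: -u when the last vowel of the stem is a high vowel (*aru*, *kori*); -odo when the last vowel of the stem is a non-high vowel (*ajoba*, *pure*).
*fe*: last vowel = /e/, a non-high vowel → -odo → *feodo*.
*goti* — last vowel /i/ (a high vowel) → -u → *gotiu*.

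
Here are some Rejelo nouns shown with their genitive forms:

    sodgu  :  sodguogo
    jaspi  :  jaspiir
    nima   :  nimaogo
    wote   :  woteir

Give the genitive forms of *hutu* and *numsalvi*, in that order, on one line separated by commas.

hutuogo, numsalviir

The alternation tracks the last vowel of the stem — -ir when the last vowel of the stem is a front vowel (*jaspi*, *wote*); -ogo when the last vowel of the stem is a back vowel (*sodgu*, *nima*).
*hutu* — last vowel /u/ (a back vowel) → -ogo → *hutuogo*.
*numsalvi* — last vowel /i/ (a front vowel) → -ir → *numsalviir*.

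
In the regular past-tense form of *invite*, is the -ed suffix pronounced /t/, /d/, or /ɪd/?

The stem *invite* ends in /t/ or /d/.
The -ed suffix is realized as /ɪd/ after /t, d/; as /t/ after other voiceless consonants; and as /d/ after other voiced sounds.
So -ed on *invite* is pronounced /ɪd/.

/ɪd/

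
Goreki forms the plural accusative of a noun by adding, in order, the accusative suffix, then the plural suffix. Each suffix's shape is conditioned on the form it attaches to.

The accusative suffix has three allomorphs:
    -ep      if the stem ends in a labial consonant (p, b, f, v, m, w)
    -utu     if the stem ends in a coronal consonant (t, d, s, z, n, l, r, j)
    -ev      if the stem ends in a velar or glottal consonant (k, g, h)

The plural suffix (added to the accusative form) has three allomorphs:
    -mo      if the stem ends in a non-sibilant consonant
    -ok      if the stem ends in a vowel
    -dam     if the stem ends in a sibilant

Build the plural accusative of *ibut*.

Since the final consonant of *ibut* is /t/ (coronal), it takes -utu, giving *ibututu*.
Since the final sound of the accusative form *ibututu* is /u/ (a vowel), it takes -ok, giving *ibututuok*.

ibututuok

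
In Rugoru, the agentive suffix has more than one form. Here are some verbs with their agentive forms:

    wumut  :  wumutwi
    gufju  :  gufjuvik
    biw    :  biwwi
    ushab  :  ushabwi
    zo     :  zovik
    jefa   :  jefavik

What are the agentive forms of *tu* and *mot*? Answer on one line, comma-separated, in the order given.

The suffix is conditioned by the final sound: -wi when the stem ends in a consonant (*wumut*, *biw*, *ushab*); -vik when the stem ends in a vowel (*gufju*, *zo*, *jefa*).
Since the final sound of *tu* is /u/ (a vowel), it takes -vik, giving *tuvik*.
*mot*: final sound = /t/, a consonant → -wi → *motwi*.

tuvik, motwi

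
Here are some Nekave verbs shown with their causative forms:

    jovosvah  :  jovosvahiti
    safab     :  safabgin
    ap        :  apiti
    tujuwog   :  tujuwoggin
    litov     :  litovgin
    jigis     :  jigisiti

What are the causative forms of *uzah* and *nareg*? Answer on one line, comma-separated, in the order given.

uzahiti, nareggin

The suffix is conditioned by the final consonant: -iti when the stem ends in a voiceless consonant (*jovosvah*, *ap*, *jigis*); -gin when the stem ends in a voiced consonant (*safab*, *tujuwog*, *litov*).
*uzah* — final consonant /h/ (voiceless) → -iti → *uzahiti*.
The final consonant of *nareg* is /g/, which is voiced, so the suffix is -gin, giving *nareggin*.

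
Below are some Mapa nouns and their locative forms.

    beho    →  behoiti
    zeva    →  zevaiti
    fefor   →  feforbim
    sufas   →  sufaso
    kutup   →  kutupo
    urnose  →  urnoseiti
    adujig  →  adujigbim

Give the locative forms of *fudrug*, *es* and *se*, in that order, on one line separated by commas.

The pattern is voicing of the final sound: -o when the stem ends in a voiceless consonant (*sufas*, *kutup*); -bim when the stem ends in a voiced consonant (*fefor*, *adujig*); -iti when the stem ends in a vowel (*beho*, *zeva*, *urnose*).
*fudrug*: final sound = /g/, a voiced consonant → -bim → *fudrugbim*.
Since the final sound of *es* is /s/ (a voiceless consonant), it takes -o, giving *eso*.
The final sound of *se* is /e/, which is a vowel, so the suffix is -iti, giving *seiti*.

fudrugbim, eso, seiti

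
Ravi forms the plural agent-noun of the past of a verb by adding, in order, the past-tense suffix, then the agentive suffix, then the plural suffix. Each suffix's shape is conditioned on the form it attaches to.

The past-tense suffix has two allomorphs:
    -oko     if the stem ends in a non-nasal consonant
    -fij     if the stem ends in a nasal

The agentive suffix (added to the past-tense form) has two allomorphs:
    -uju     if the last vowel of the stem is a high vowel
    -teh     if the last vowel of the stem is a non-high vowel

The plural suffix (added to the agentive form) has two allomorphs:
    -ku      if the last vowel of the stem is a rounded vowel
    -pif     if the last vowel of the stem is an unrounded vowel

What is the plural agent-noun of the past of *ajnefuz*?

*ajnefuz* — final consonant /z/ (non-nasal) → -oko → *ajnefuzoko*.
The past-tense form *ajnefuzoko*: last vowel = /o/, a non-high vowel → -teh → *ajnefuzokoteh*.
The agentive form *ajnefuzokoteh* — last vowel /e/ (an unrounded vowel) → -pif → *ajnefuzokotehpif*.

ajnefuzokotehpif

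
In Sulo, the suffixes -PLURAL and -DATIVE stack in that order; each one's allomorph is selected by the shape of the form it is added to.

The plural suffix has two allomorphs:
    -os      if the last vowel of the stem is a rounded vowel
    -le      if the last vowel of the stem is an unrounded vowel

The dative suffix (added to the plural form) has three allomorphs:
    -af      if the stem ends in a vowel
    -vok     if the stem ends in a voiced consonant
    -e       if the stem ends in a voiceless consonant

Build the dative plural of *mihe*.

miheleaf

*mihe* — last vowel /e/ (an unrounded vowel) → -le → *mihele*.
The plural form *mihele* — final sound /e/ (a vowel) → -af → *miheleaf*.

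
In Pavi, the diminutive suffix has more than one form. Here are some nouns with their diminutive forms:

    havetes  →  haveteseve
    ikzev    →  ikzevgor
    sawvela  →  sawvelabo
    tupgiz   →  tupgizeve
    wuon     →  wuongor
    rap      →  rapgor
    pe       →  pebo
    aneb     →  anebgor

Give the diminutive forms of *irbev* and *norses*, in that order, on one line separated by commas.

The alternation tracks the final sound of the stem — -eve when the stem ends in a sibilant (*havetes*, *tupgiz*); -gor when the stem ends in a non-sibilant consonant (*ikzev*, *wuon*, *rap*, *aneb*); -bo when the stem ends in a vowel (*sawvela*, *pe*).
Since the final sound of *irbev* is /v/ (a non-sibilant consonant), it takes -gor, giving *irbevgor*.
Since the final sound of *norses* is /s/ (a sibilant), it takes -eve, giving *norseseve*.

irbevgor, norseseve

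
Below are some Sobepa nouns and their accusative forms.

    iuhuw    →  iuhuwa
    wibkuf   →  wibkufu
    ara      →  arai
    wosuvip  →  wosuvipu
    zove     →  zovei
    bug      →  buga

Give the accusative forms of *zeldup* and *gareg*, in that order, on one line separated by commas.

The pattern is voicing of the final sound: -u when the stem ends in a voiceless consonant (*wibkuf*, *wosuvip*); -a when the stem ends in a voiced consonant (*iuhuw*, *bug*); -i when the stem ends in a vowel (*ara*, *zove*).
The final sound of *zeldup* is /p/, which is a voiceless consonant, so the suffix is -u, giving *zeldupu*.
*gareg*: final sound = /g/, a voiced consonant → -a → *garega*.

zeldupu, garega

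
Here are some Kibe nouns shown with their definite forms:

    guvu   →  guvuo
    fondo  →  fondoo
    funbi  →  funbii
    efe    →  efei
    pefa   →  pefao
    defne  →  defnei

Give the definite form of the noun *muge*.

mugei

The suffix is conditioned by the last vowel: -i when the last vowel of the stem is a front vowel (*funbi*, *efe*, *defne*); -o when the last vowel of the stem is a back vowel (*guvu*, *fondo*, *pefa*).
*muge* — last vowel /e/ (a front vowel) → -i → *mugei*.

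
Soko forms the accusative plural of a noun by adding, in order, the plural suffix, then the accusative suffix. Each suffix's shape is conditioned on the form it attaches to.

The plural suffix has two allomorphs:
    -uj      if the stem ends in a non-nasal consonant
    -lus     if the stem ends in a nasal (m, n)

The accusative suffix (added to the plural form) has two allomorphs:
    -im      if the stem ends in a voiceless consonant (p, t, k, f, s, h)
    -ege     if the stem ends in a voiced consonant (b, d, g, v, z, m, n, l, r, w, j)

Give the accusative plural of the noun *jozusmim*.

jozusmimlusim

Since the final consonant of *jozusmim* is /m/ (a nasal), it takes -lus, giving *jozusmimlus*.
The final consonant of the plural form *jozusmimlus* is /s/, which is voiceless, so the accusative suffix is -im, giving *jozusmimlusim*.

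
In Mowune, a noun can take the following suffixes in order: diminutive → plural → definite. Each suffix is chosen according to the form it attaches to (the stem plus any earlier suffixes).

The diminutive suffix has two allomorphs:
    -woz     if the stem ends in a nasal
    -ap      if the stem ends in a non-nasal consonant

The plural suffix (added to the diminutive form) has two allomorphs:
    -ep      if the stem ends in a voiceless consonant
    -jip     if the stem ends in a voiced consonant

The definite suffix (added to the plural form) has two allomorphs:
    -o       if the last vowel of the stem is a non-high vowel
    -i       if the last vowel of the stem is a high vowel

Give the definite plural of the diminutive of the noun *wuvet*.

Since the final consonant of *wuvet* is /t/ (non-nasal), it takes -ap, giving *wuvetap*.
The diminutive form *wuvetap* — final consonant /p/ (voiceless) → -ep → *wuvetapep*.
The plural form *wuvetapep*: last vowel = /e/, a non-high vowel → -o → *wuvetapepo*.

wuvetapepo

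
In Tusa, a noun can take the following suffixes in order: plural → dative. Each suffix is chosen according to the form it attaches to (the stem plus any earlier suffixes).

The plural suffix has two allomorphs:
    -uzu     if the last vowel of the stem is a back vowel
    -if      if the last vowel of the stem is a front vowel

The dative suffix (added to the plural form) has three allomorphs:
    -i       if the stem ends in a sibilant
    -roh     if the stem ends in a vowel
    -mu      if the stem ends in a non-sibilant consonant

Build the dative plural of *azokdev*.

azokdevifmu

*azokdev*: last vowel = /e/, a front vowel → -if → *azokdevif*.
Since the final sound of the plural form *azokdevif* is /f/ (a non-sibilant consonant), it takes -mu, giving *azokdevifmu*.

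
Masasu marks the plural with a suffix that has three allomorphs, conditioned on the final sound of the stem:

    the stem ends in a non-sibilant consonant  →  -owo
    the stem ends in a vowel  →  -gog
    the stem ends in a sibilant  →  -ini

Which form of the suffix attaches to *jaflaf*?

-owo

Since the final sound of *jaflaf* is /f/ (a non-sibilant consonant), it takes -owo.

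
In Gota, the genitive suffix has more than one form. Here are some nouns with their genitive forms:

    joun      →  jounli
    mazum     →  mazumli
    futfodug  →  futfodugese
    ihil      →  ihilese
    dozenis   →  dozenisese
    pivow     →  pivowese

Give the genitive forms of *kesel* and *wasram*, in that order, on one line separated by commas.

The pattern is nasality of the final consonant: -li when the stem ends in a nasal (*joun*, *mazum*); -ese when the stem ends in a non-nasal consonant (*futfodug*, *ihil*, *dozenis*, *pivow*).
*kesel*: final consonant = /l/, non-nasal → -ese → *keselese*.
*wasram*: final consonant = /m/, a nasal → -li → *wasramli*.

keselese, wasramli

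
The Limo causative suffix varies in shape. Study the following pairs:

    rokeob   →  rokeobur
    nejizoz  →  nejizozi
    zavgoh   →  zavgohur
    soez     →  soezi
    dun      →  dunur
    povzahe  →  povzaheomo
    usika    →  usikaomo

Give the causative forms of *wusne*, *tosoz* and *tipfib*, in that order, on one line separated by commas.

wusneomo, tosozi, tipfibur

The pattern is sibilance of the final sound: -i when the stem ends in a sibilant (*nejizoz*, *soez*); -ur when the stem ends in a non-sibilant consonant (*rokeob*, *zavgoh*, *dun*); -omo when the stem ends in a vowel (*povzahe*, *usika*).
The final sound of *wusne* is /e/, which is a vowel, so the suffix is -omo, giving *wusneomo*.
The final sound of *tosoz* is /z/, which is a sibilant, so the suffix is -i, giving *tosozi*.
The final sound of *tipfib* is /b/, which is a non-sibilant consonant, so the suffix is -ur, giving *tipfibur*.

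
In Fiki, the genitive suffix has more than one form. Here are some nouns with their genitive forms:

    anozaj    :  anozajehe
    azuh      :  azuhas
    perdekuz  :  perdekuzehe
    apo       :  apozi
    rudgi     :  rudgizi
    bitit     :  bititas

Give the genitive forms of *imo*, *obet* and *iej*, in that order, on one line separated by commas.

The alternation tracks the final sound of the stem — -as when the stem ends in a voiceless consonant (*azuh*, *bitit*); -ehe when the stem ends in a voiced consonant (*anozaj*, *perdekuz*); -zi when the stem ends in a vowel (*apo*, *rudgi*).
*imo*: final sound = /o/, a vowel → -zi → *imozi*.
The final sound of *obet* is /t/, which is a voiceless consonant, so the suffix is -as, giving *obetas*.
*iej*: final sound = /j/, a voiced consonant → -ehe → *iejehe*.

imozi, obetas, iejehe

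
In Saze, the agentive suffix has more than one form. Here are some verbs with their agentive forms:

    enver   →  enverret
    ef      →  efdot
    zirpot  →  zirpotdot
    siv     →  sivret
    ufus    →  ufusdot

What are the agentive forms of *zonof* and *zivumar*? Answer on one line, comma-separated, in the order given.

zonofdot, zivumarret

The alternation tracks the final consonant of the stem — -dot when the stem ends in a voiceless consonant (*ef*, *zirpot*, *ufus*); -ret when the stem ends in a voiced consonant (*enver*, *siv*).
*zonof* — final consonant /f/ (voiceless) → -dot → *zonofdot*.
The final consonant of *zivumar* is /r/, which is voiced, so the suffix is -ret, giving *zivumarret*.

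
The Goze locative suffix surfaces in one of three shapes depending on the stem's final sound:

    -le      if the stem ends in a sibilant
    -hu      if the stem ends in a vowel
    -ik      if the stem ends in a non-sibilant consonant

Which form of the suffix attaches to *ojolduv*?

Since the final sound of *ojolduv* is /v/ (a non-sibilant consonant), it takes -ik.

-ik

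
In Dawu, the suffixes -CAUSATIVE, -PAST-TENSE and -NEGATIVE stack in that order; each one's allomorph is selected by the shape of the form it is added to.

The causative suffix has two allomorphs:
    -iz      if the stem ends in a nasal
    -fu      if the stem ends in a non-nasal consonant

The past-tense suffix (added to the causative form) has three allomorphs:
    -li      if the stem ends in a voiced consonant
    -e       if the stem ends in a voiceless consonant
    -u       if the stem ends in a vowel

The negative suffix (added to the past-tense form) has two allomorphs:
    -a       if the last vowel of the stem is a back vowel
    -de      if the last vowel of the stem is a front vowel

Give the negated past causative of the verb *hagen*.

The final consonant of *hagen* is /n/, which is a nasal, so the causative suffix is -iz, giving *hageniz*.
Since the final sound of the causative form *hageniz* is /z/ (a voiced consonant), it takes -li, giving *hagenizli*.
Since the last vowel of the past-tense form *hagenizli* is /i/ (a front vowel), it takes -de, giving *hagenizlide*.

hagenizlide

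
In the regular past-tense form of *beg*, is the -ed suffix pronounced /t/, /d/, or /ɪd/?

/d/

The stem *beg* ends in a voiced sound other than /d/.
The -ed suffix is realized as /ɪd/ after /t, d/; as /t/ after other voiceless consonants; and as /d/ after other voiced sounds.
So -ed on *beg* is pronounced /d/.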